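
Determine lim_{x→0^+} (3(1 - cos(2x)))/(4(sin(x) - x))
Both numerator and denominator → 0 as x → 0^+; this is a 0/0 indeterminate form.
Expand each to leading order near x = 0: numerator ~ 6·x^2, denominator ~ -2·x^3/3.
The limit of the ratio is -∞.

Final answer: -∞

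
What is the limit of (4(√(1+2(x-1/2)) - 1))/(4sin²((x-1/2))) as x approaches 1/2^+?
Both numerator and denominator → 0 as x → 1/2^+; this is a 0/0 indeterminate form.
Expand each to leading order near x = 1/2: numerator ~ 4·(x - 1/2), denominator ~ 4·(x - 1/2)^2.
The limit of the ratio is ∞.

Final answer: ∞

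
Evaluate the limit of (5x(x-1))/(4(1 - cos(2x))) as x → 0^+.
Both numerator and denominator → 0 as x → 0^+; this is a 0/0 indeterminate form.
Expand each to leading order near x = 0: numerator ~ -5·x, denominator ~ 8·x^2.
The limit of the ratio is -∞.

Final answer: -∞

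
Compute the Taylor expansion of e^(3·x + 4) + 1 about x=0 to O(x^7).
81·x^6·e^(4)/80 + 81·x^5·e^(4)/40 + 27·x^4·e^(4)/8 + 9·x^3·e^(4)/2 + 9·x^2·e^(4)/2 + 3·x·e^(4) + 1 + e^(4)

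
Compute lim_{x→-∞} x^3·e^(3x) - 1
The product is a 0·∞ indeterminate form at x → -∞.
Rewrite the product as x^3 / e^(-3x) (an ∞/∞ form) and apply L'Hôpital, or use the standard hierarchy e^(3|x|) ≫ |x^3| as x → -∞.
The indeterminate product → 0, so the limit = -1.

Final answer: -1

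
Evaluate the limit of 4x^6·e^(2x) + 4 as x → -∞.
The product is a 0·∞ indeterminate form at x → -∞.
Rewrite the product as 4x^6 / e^(-2x) (an ∞/∞ form) and apply L'Hôpital, or use the standard hierarchy e^(2|x|) ≫ |x^6| as x → -∞.
The indeterminate product → 0, so the limit = 4.

Final answer: 4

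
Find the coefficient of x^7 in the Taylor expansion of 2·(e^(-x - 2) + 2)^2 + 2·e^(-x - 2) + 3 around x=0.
Expand to order 7: 2·(e^(-x - 2) + 2)^2 + 2·e^(-x - 2) + 3 = x^7·(2·(-e^(-4)/(40·(e^(-2) + 2)^2) - e^(-2)/(2520·(e^(-2) + 2)))·(e^(-2) + 2)^2 - e^(-2)/2520) + x^6·(e^(-2)/360 + 2·(e^(-2)/(360·(e^(-2) + 2)) + 31·e^(-4)/(360·(e^(-2) + 2)^2))·(e^(-2) + 2)^2) + x^5·(2·(-e^(-2)/(60·(e^(-2) + 2)) - e^(-4)/(4·(e^(-2) + 2)^2))·(e^(-2) + 2)^2 - e^(-2)/60) + x^4·(e^(-2)/12 + 2·(7·e^(-4)/(12·(e^(-2) + 2)^2) + e^(-2)/(12·(e^(-2) + 2)))·(e^(-2) + 2)^2) + x^3·(2·(-e^(-2)/(3·(e^(-2) + 2)) - e^(-4)/(e^(-2) + 2)^2)·(e^(-2) + 2)^2 - e^(-2)/3) + x^2·(e^(-2) + 2·(e^(-4)/(e^(-2) + 2)^2 + e^(-2)/(e^(-2) + 2))·(e^(-2) + 2)^2) + x·(-4·(e^(-2) + 2)·e^(-2) - 2·e^(-2)) + 2·e^(-2) + 3 + 2·(e^(-2) + 2)^2 + O(x^8).
The coefficient of x^7 is 2·(-e^(-4)/(40·(e^(-2) + 2)^2) - e^(-2)/(2520·(e^(-2) + 2)))·(e^(-2) + 2)^2 - e^(-2)/2520.

Final answer: 2·(-e^(-4)/(40·(e^(-2) + 2)^2) - e^(-2)/(2520·(e^(-2) + 2)))·(e^(-2) + 2)^2 - e^(-2)/2520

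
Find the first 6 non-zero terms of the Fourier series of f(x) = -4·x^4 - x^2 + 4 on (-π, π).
(-188 + 32·π^2)·cos(x) + (11 - 8·π^2)·cos(2·x) + (-52/27 + 32·π^2/9)·cos(3·x) + (1/2 - 2·π^2)·cos(4·x) + (-92/625 + 32·π^2/25)·cos(5·x) - 4·π^4/5 - π^2/3 + 4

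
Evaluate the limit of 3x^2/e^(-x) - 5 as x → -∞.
The quotient is an ∞/∞ indeterminate form as x → -∞.
Compare growth rates of the dominant terms (exponentials ≫ polynomials ≫ logarithms), or apply L'Hôpital's rule; the quotient → 0.
Adding the constant: 0 - 5 = -5. Limit = -5.

Final answer: -5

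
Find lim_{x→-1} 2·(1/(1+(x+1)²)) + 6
Direct substitution at x = -1 gives 8.

Final answer: 8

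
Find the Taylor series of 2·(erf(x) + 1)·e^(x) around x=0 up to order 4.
x^4·(1/12 - 2/(3·√(π))) + x^3·(1/3 + 2/(3·√(π))) + x^2·(1 + 4/√(π)) + x·(2 + 4/√(π)) + 2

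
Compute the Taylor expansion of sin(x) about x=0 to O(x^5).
-x^3/6 + x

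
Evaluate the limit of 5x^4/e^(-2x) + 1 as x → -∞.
The quotient is an ∞/∞ indeterminate form as x → -∞.
Compare growth rates of the dominant terms (exponentials ≫ polynomials ≫ logarithms), or apply L'Hôpital's rule; the quotient → 0.
Adding the constant: 0 + 1 = 1. Limit = 1.

Final answer: 1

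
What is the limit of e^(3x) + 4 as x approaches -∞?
Evaluate the dominant behaviour as x → -∞; each term tends to a finite value or vanishes.
Limit = 4.

Final answer: 4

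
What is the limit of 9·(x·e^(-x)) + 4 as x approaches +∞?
Evaluate the dominant behaviour as x → +∞; each term tends to a finite value or vanishes.
Limit = 4.

Final answer: 4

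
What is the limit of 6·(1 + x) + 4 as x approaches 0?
Direct substitution at x = 0 gives 10.

Final answer: 10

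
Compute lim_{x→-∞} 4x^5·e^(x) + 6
The product is a 0·∞ indeterminate form at x → -∞.
Rewrite the product as 4x^5 / e^(-x) (an ∞/∞ form) and apply L'Hôpital, or use the standard hierarchy e^(|x|) ≫ |x^5| as x → -∞.
The indeterminate product → 0, so the limit = 6.

Final answer: 6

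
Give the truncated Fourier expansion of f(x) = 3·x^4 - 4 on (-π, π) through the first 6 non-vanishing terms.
(144 - 24·π^2)·cos(x) + (-9 + 6·π^2)·cos(2·x) + (16/9 - 8·π^2/3)·cos(3·x) + (-9/16 + 3·π^2/2)·cos(4·x) + (144/625 - 24·π^2/25)·cos(5·x) - 4 + 3·π^4/5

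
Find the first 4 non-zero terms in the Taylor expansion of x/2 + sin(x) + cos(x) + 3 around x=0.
-x^3/6 - x^2/2 + 3·x/2 + 4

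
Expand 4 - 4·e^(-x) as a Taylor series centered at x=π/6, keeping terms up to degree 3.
(-4 + 4·e^(π/6))·e^(-π/6) + 4·e^(-π/6)·(x - π/6) - 2·e^(-π/6)·(x - π/6)^2 + 2·e^(-π/6)·(x - π/6)^3/3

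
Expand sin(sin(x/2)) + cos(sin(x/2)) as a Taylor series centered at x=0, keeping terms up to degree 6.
-37·x^6/46080 + x^5/320 + 5·x^4/384 - x^3/24 - x^2/8 + x/2 + 1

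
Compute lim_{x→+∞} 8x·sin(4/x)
As x → +∞: let u = 4/x → 0⁺; then 8·x·sin(4/x) = 8·4·sin(u)/u → 8·4·1 = 32.
Limit = 32.

Final answer: 32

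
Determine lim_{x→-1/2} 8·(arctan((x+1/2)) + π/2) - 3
Direct substitution at x = -1/2 gives -3 + 4·π.

Final answer: -3 + 4·π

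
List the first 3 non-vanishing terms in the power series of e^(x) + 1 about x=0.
x^2/2 + x + 2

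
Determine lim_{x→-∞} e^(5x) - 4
Evaluate the dominant behaviour as x → -∞; each term tends to a finite value or vanishes.
Limit = -4.

Final answer: -4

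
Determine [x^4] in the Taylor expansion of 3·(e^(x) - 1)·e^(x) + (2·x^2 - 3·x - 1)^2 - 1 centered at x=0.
Expand to order 4: 3·(e^(x) - 1)·e^(x) + (2·x^2 - 3·x - 1)^2 - 1 = 47·x^4/8 - 17·x^3/2 + 19·x^2/2 + 9·x + O(x^5).
The coefficient of x^4 is 47/8.

Final answer: 47/8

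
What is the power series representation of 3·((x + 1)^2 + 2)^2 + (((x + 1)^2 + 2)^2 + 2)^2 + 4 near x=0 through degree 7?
8·x^7 + 36·x^6 + 104·x^5 + 221·x^4 + 340·x^3 + 394·x^2 + 300·x + 152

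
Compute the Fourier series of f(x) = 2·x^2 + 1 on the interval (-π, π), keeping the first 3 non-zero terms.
-8·cos(x) + 2·cos(2·x) + 1 + 2·π^2/3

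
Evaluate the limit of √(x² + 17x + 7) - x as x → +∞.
This is an ∞ − ∞ indeterminate form.
Multiply and divide by the conjugate √(x²+17x + 7) + x; the x² terms cancel, leaving (17x + 7)/(√(x²+17x + 7)+x) → 17/2.
Limit = 17/2.

Final answer: 17/2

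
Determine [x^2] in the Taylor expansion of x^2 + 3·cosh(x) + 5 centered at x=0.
Expand to order 2: x^2 + 3·cosh(x) + 5 = 5·x^2/2 + 8 + O(x^3).
The coefficient of x^2 is 5/2.

Final answer: 5/2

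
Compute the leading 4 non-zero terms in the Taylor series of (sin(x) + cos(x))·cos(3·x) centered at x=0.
-14·x^3/3 - 5·x^2 + x + 1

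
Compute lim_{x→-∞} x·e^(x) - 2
The product is a 0·∞ indeterminate form at x → -∞.
Rewrite the product as x / e^(-x) (an ∞/∞ form) and apply L'Hôpital, or use the standard hierarchy e^(|x|) ≫ |x| as x → -∞.
The indeterminate product → 0, so the limit = -2.

Final answer: -2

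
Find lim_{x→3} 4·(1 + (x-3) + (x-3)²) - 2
Direct substitution at x = 3 gives 2.

Final answer: 2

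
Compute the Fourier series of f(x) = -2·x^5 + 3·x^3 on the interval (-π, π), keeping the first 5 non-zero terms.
(-516 - 4·π^4 + 86·π^2)·sin(x) + (-13·π^2 + 39/2 + 2·π^4)·sin(2·x) + (-4·π^4/3 - 268/81 + 134·π^2/27)·sin(3·x) + (-11·π^2/4 + 33/32 + π^4)·sin(4·x) + (-4·π^4/5 - 276/625 + 46·π^2/25)·sin(5·x)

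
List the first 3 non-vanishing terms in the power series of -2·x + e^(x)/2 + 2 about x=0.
x^2/4 - 3·x/2 + 5/2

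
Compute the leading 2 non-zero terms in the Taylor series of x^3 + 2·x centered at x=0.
x^3 + 2·x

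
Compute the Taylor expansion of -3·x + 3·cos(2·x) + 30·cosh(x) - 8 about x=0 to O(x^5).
13·x^4/4 + 9·x^2 - 3·x + 25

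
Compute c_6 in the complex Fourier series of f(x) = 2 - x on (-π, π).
Compute the real Fourier coefficients first: a_6 = 0, b_6 = 1/3.
Then c_6 = (a_6 − i·b_6)/2 = -i/6.

Final answer: -i/6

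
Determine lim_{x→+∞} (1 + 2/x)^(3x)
As x → +∞: write (1 + 2/x)^(3x) = ((1 + 2/x)^x)^3 → (e^2)^3 = e^6.
Limit = e^(6).

Final answer: e^(6)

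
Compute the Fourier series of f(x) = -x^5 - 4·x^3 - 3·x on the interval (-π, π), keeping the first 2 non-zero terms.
(-198 - 2·π^4 + 32·π^2)·sin(x) + (-π^2 + 9/2 + π^4)·sin(2·x)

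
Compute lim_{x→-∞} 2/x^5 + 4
Evaluate the dominant behaviour as x → -∞; each term tends to a finite value or vanishes.
Limit = 4.

Final answer: 4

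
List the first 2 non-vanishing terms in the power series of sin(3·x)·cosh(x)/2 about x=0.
-3·x^3/2 + 3·x/2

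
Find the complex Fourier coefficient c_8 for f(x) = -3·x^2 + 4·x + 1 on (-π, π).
Compute the real Fourier coefficients first: a_8 = -3/16, b_8 = -1.
Then c_8 = (a_8 − i·b_8)/2 = -3/32 + i/2.

Final answer: -3/32 + i/2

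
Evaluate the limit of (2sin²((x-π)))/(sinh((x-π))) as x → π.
Both numerator and denominator → 0 as x → π; this is a 0/0 indeterminate form.
Expand each to leading order near x = π: numerator ~ 2·(x - π)^2, denominator ~ (x - π).
The limit of the ratio is 0.

Final answer: 0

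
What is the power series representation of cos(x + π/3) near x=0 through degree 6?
-x^6/1440 - √(3)·x^5/240 + x^4/48 + √(3)·x^3/12 - x^2/4 - √(3)·x/2 + 1/2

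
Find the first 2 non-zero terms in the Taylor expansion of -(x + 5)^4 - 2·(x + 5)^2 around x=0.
-520·x - 675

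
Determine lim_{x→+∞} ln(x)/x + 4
Evaluate the dominant behaviour as x → +∞; each term tends to a finite value or vanishes.
Limit = 4.

Final answer: 4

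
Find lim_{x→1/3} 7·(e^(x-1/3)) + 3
Direct substitution at x = 1/3 gives 10.

Final answer: 10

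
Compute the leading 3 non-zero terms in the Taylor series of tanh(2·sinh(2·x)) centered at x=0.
472·x^5/5 - 56·x^3/3 + 4·x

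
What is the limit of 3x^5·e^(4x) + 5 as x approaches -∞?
The product is a 0·∞ indeterminate form at x → -∞.
Rewrite the product as 3x^5 / e^(-4x) (an ∞/∞ form) and apply L'Hôpital, or use the standard hierarchy e^(4|x|) ≫ |x^5| as x → -∞.
The indeterminate product → 0, so the limit = 5.

Final answer: 5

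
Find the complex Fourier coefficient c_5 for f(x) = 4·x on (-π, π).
Compute the real Fourier coefficients first: a_5 = 0, b_5 = 8/5.
Then c_5 = (a_5 − i·b_5)/2 = -4·i/5.

Final answer: -4·i/5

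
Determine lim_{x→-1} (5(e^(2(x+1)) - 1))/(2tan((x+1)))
Both numerator and denominator → 0 as x → -1; this is a 0/0 indeterminate form.
Expand each to leading order near x = -1: numerator ~ 10·(x + 1), denominator ~ 2·(x + 1).
The limit of the ratio is 5.

Final answer: 5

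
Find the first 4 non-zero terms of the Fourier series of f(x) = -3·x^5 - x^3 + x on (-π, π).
(-706 - 6·π^4 + 118·π^2)·sin(x) + (-14·π^2 + 20 + 3·π^4)·sin(2·x) + (-2·π^4 - 50/27 + 34·π^2/9)·sin(3·x) + (-11·π^2/8 + 1/64 + 3·π^4/2)·sin(4·x)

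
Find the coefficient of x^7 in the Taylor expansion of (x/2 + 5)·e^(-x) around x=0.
Expand to order 7: (x/2 + 5)·e^(-x) = -x^7/3360 + x^6/360 - x^5/48 + x^4/8 - 7·x^3/12 + 2·x^2 - 9·x/2 + 5 + O(x^8).
The coefficient of x^7 is -1/3360.

Final answer: -1/3360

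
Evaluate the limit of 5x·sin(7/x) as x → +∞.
As x → +∞: let u = 7/x → 0⁺; then 5·x·sin(7/x) = 5·7·sin(u)/u → 5·7·1 = 35.
Limit = 35.

Final answer: 35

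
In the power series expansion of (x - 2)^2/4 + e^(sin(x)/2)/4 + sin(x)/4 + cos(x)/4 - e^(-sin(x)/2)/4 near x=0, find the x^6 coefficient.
Expand to order 6: (x - 2)^2/4 + e^(sin(x)/2)/4 + sin(x)/4 + cos(x)/4 - e^(-sin(x)/2)/4 = -x^6/2880 - 7·x^5/7680 + x^4/96 - 7·x^3/96 + x^2/8 - x/2 + 5/4 + O(x^7).
The coefficient of x^6 is -1/2880.

Final answer: -1/2880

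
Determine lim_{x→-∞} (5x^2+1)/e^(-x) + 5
The quotient is an ∞/∞ indeterminate form as x → -∞.
Compare growth rates of the dominant terms (exponentials ≫ polynomials ≫ logarithms), or apply L'Hôpital's rule; the quotient → 0.
Adding the constant: 0 + 5 = 5. Limit = 5.

Final answer: 5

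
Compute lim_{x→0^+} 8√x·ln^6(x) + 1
The product is a 0·∞ indeterminate form at x → 0⁺.
Rewrite the product as 8·ln^6(x) / x^(-1/2) and apply L'Hôpital, or use the standard hierarchy x^(-1/2) ≫ |ln x|^6 as x → 0⁺.
The indeterminate product → 0, so the limit = 1.

Final answer: 1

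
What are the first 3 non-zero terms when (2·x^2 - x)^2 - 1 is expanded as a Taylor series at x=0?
-4·x^3 + x^2 - 1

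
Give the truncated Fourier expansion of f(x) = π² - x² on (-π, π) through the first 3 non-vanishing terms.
4·cos(x) - cos(2·x) + 2·π^2/3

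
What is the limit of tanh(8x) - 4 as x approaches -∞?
Evaluate the dominant behaviour as x → -∞; each term tends to a finite value or vanishes.
Limit = -5.

Final answer: -5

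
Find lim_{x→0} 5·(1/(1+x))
Direct substitution at x = 0 gives 5.

Final answer: 5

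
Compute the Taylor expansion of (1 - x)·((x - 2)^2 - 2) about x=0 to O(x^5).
-x^3 + 5·x^2 - 6·x + 2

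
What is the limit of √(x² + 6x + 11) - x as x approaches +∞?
This is an ∞ − ∞ indeterminate form.
Multiply and divide by the conjugate √(x²+6x + 11) + x; the x² terms cancel, leaving (6x + 11)/(√(x²+6x + 11)+x) → 6/2 = 3.
Limit = 3.

Final answer: 3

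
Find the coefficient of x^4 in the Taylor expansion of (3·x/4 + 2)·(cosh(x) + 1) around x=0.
Expand to order 4: (3·x/4 + 2)·(cosh(x) + 1) = x^4/12 + 3·x^3/8 + x^2 + 3·x/2 + 4 + O(x^5).
The coefficient of x^4 is 1/12.

Final answer: 1/12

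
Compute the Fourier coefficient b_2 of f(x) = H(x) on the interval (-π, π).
b_2 = (1/π) ∫_{-π}^{π} f(x)·sin(2x) dx.
Evaluate the integral (use parity and integration by parts as needed): b_2 = 0.

Final answer: 0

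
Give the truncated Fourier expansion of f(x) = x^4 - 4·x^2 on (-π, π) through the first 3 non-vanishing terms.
(64 - 8·π^2)·cos(x) + (-7 + 2·π^2)·cos(2·x) - 4·π^2/3 + π^4/5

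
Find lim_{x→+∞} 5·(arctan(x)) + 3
Evaluate the dominant behaviour as x → +∞; each term tends to a finite value or vanishes.
Limit = 3 + 5·π/2.

Final answer: 3 + 5·π/2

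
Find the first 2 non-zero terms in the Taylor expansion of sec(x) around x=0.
x^2/2 + 1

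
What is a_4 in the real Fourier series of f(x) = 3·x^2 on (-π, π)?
a_4 = (1/π) ∫_{-π}^{π} f(x)·cos(4x) dx.
Evaluate the integral (use parity and integration by parts as needed): a_4 = 3/4.

Final answer: 3/4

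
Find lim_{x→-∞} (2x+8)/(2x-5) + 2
Evaluate the dominant behaviour as x → -∞; each term tends to a finite value or vanishes.
Limit = 3.

Final answer: 3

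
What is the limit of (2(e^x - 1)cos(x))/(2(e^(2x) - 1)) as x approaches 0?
Both numerator and denominator → 0 as x → 0; this is a 0/0 indeterminate form.
Expand each to leading order near x = 0: numerator ~ 2·x, denominator ~ 4·x.
The limit of the ratio is 1/2.

Final answer: 1/2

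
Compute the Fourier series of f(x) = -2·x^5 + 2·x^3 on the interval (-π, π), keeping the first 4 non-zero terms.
(-504 - 4·π^4 + 84·π^2)·sin(x) + (-12·π^2 + 18 + 2·π^4)·sin(2·x) + (-4·π^4/3 - 232/81 + 116·π^2/27)·sin(3·x) + (-9·π^2/4 + 27/32 + π^4)·sin(4·x)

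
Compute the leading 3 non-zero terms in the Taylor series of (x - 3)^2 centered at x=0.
x^2 - 6·x + 9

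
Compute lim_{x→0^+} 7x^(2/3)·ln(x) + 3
The product is a 0·∞ indeterminate form at x → 0⁺.
Rewrite the product as 7·ln(x) / x^(-2/3) and apply L'Hôpital, or use the standard hierarchy x^(-2/3) ≫ |ln x| as x → 0⁺.
The indeterminate product → 0, so the limit = 3.

Final answer: 3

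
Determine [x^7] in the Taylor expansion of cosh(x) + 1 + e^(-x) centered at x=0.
Expand to order 7: cosh(x) + 1 + e^(-x) = -x^7/5040 + x^6/360 - x^5/120 + x^4/12 - x^3/6 + x^2 - x + 3 + O(x^8).
The coefficient of x^7 is -1/5040.

Final answer: -1/5040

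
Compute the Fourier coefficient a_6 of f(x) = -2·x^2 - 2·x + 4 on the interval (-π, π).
a_6 = (1/π) ∫_{-π}^{π} f(x)·cos(6x) dx.
Evaluate the integral (use parity and integration by parts as needed): a_6 = -2/9.

Final answer: -2/9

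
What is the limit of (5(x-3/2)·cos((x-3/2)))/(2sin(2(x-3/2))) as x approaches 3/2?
Both numerator and denominator → 0 as x → 3/2; this is a 0/0 indeterminate form.
Expand each to leading order near x = 3/2: numerator ~ 5·(x - 3/2), denominator ~ 4·(x - 3/2).
The limit of the ratio is 5/4.

Final answer: 5/4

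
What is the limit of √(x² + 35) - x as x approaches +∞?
This is an ∞ − ∞ indeterminate form.
Multiply and divide by the conjugate √(x²+35) + x; the x² terms cancel, leaving 35/(√(x²+35)+x) → 0.
Limit = 0.

Final answer: 0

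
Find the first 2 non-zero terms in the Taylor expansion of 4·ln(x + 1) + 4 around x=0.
4·x + 4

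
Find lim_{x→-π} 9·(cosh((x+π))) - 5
Direct substitution at x = -π gives 4.

Final answer: 4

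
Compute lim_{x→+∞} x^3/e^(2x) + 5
The quotient is an ∞/∞ indeterminate form as x → +∞.
The exponential denominator e^(2x) dominates the polynomial numerator (e^x ≫ x^3 as x → ∞), so the quotient → 0.
Adding the constant: 0 + 5 = 5. Limit = 5.

Final answer: 5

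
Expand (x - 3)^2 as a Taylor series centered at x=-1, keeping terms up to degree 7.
16 - 8·(x + 1) + (x + 1)^2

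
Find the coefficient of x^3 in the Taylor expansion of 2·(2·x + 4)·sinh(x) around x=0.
Expand to order 3: 2·(2·x + 4)·sinh(x) = 4·x^3/3 + 4·x^2 + 8·x + O(x^4).
The coefficient of x^3 is 4/3.

Final answer: 4/3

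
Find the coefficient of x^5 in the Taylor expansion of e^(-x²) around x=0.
Expand to order 5: e^(-x²) = x^4/2 - x^2 + 1 + O(x^6).
The coefficient of x^5 is 0.

Final answer: 0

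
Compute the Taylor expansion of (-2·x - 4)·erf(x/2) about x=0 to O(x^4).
x^3/(3·√(π)) - 2·x^2/√(π) - 4·x/√(π)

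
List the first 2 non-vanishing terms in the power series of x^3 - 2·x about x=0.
x^3 - 2·x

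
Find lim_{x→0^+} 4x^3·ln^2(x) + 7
The product is a 0·∞ indeterminate form at x → 0⁺.
Rewrite the product as 4·ln^2(x) / x^(-3) and apply L'Hôpital, or use the standard hierarchy x^(-3) ≫ |ln x|^2 as x → 0⁺.
The indeterminate product → 0, so the limit = 7.

Final answer: 7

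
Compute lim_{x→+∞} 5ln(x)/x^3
This is an ∞/∞ indeterminate form as x → +∞.
The polynomial denominator x^3 dominates the logarithmic numerator (any positive power of x ≫ ln(x) as x → ∞), so the quotient → 0.
Limit = 0.

Final answer: 0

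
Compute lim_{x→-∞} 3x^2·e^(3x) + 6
The product is a 0·∞ indeterminate form at x → -∞.
Rewrite the product as 3x^2 / e^(-3x) (an ∞/∞ form) and apply L'Hôpital, or use the standard hierarchy e^(3|x|) ≫ |x^2| as x → -∞.
The indeterminate product → 0, so the limit = 6.

Final answer: 6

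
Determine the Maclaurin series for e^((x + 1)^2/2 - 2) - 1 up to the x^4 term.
5·x^4·e^(-3/2)/12 + 2·x^3·e^(-3/2)/3 + x^2·e^(-3/2) + x·e^(-3/2) - 1 + e^(-3/2)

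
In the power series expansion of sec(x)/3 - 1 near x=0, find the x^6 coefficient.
Expand to order 6: sec(x)/3 - 1 = 61·x^6/2160 + 5·x^4/72 + x^2/6 - 2/3 + O(x^7).
The coefficient of x^6 is 61/2160.

Final answer: 61/2160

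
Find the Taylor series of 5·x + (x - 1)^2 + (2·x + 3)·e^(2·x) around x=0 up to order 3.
8·x^3 + 11·x^2 + 11·x + 4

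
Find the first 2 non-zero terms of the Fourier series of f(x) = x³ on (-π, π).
(-12 + 2·π^2)·sin(x) + (3/2 - π^2)·sin(2·x)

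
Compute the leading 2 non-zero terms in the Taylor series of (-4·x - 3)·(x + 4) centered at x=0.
-19·x - 12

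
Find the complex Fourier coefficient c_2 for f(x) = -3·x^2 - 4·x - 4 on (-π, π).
Compute the real Fourier coefficients first: a_2 = -3, b_2 = 4.
Then c_2 = (a_2 − i·b_2)/2 = -3/2 - 2·i.

Final answer: -3/2 - 2·i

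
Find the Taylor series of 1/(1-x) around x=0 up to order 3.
x^3 + x^2 + x + 1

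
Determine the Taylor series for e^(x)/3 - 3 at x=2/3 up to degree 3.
-3 + e^(2/3)/3 + e^(2/3)·(x - 2/3)/3 + e^(2/3)·(x - 2/3)^2/6 + e^(2/3)·(x - 2/3)^3/18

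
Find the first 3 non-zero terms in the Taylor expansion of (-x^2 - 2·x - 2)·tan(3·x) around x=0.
-21·x^3 - 6·x^2 - 6·x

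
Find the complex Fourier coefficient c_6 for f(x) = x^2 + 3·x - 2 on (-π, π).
Compute the real Fourier coefficients first: a_6 = 1/9, b_6 = -1.
Then c_6 = (a_6 − i·b_6)/2 = 1/18 + i/2.

Final answer: 1/18 + i/2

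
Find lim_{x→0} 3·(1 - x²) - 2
Direct substitution at x = 0 gives 1.

Final answer: 1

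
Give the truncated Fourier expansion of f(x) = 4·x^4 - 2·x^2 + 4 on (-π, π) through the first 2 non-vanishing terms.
(200 - 32·π^2)·cos(x) - 2·π^2/3 + 4 + 4·π^4/5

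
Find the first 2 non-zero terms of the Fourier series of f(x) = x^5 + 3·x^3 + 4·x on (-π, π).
(-34·π^2 + 2·π^4 + 212)·sin(x) + (-π^4 - 7 + 2·π^2)·sin(2·x)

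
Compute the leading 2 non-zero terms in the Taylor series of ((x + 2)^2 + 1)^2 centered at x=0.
40·x + 25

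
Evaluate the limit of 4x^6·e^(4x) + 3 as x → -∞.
The product is a 0·∞ indeterminate form at x → -∞.
Rewrite the product as 4x^6 / e^(-4x) (an ∞/∞ form) and apply L'Hôpital, or use the standard hierarchy e^(4|x|) ≫ |x^6| as x → -∞.
The indeterminate product → 0, so the limit = 3.

Final answer: 3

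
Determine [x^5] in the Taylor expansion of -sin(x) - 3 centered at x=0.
Expand to order 5: -sin(x) - 3 = -x^5/120 + x^3/6 - x - 3 + O(x^6).
The coefficient of x^5 is -1/120.

Final answer: -1/120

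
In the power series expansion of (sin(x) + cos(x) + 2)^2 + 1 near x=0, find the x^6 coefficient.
Expand to order 6: (sin(x) + cos(x) + 2)^2 + 1 = -x^6/180 + 3·x^5/10 + x^4/6 - 2·x^3 - 2·x^2 + 6·x + 10 + O(x^7).
The coefficient of x^6 is -1/180.

Final answer: -1/180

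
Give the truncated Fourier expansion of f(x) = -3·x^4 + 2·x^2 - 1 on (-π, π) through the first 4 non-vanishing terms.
(-152 + 24·π^2)·cos(x) + (11 - 6·π^2)·cos(2·x) + (-8/3 + 8·π^2/3)·cos(3·x) - 3·π^4/5 - 1 + 2·π^2/3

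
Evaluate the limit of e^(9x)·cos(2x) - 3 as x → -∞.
Evaluate the dominant behaviour as x → -∞; each term tends to a finite value or vanishes.
Limit = -3.

Final answer: -3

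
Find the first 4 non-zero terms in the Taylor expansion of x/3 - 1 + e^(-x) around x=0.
x^4/24 - x^3/6 + x^2/2 - 2·x/3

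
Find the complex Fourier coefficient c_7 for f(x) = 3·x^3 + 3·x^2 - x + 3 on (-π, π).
Compute the real Fourier coefficients first: a_7 = -12/49, b_7 = -134/343 + 6·π^2/7.
Then c_7 = (a_7 − i·b_7)/2 = -6/49 - 3·i·π^2/7 + 67·i/343.

Final answer: -6/49 - 3·i·π^2/7 + 67·i/343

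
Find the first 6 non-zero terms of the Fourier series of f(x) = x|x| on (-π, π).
(-8 + 2·π^2)·sin(x)/π - π·sin(2·x) + (-8 + 18·π^2)·sin(3·x)/(27·π) - π·sin(4·x)/2 + (-8 + 50·π^2)·sin(5·x)/(125·π) - π·sin(6·x)/3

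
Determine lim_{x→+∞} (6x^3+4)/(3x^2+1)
This is an ∞/∞ indeterminate form as x → +∞.
Divide numerator and denominator by x^3 and let the lower-order terms vanish; the numerator's degree 3 exceeds the denominator's degree 2, so the quotient diverges.
Limit = ∞.

Final answer: ∞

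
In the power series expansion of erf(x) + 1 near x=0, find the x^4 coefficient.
Expand to order 4: erf(x) + 1 = -2·x^3/(3·√(π)) + 2·x/√(π) + 1 + O(x^5).
The coefficient of x^4 is 0.

Final answer: 0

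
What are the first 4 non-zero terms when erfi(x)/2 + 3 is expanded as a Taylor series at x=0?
x^5/(10·√(π)) + x^3/(3·√(π)) + x/√(π) + 3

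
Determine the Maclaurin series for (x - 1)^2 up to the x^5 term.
x^2 - 2·x + 1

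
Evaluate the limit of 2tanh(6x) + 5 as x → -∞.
Evaluate the dominant behaviour as x → -∞; each term tends to a finite value or vanishes.
Limit = 3.

Final answer: 3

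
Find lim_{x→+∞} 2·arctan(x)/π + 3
Evaluate the dominant behaviour as x → +∞; each term tends to a finite value or vanishes.
Limit = 4.

Final answer: 4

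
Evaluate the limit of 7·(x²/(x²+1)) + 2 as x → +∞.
Evaluate the dominant behaviour as x → +∞; each term tends to a finite value or vanishes.
Limit = 9.

Final answer: 9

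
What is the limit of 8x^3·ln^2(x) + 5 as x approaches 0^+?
The product is a 0·∞ indeterminate form at x → 0⁺.
Rewrite the product as 8·ln^2(x) / x^(-3) and apply L'Hôpital, or use the standard hierarchy x^(-3) ≫ |ln x|^2 as x → 0⁺.
The indeterminate product → 0, so the limit = 5.

Final answer: 5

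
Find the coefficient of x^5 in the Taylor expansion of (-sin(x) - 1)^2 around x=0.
Expand to order 5: (-sin(x) - 1)^2 = x^5/60 - x^4/3 - x^3/3 + x^2 + 2·x + 1 + O(x^6).
The coefficient of x^5 is 1/60.

Final answer: 1/60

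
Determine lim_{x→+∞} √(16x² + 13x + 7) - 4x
As x → +∞: multiply by the conjugate to get (13x+7)/(√(16x²+13x+7)+4x); the denominator ~ 8x, so the limit is 13/8.
Limit = 13/8.

Final answer: 13/8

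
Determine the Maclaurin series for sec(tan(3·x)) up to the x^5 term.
351·x^4/8 + 9·x^2/2 + 1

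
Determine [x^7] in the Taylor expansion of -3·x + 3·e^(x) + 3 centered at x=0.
Expand to order 7: -3·x + 3·e^(x) + 3 = x^7/1680 + x^6/240 + x^5/40 + x^4/8 + x^3/2 + 3·x^2/2 + 6 + O(x^8).
The coefficient of x^7 is 1/1680.

Final answer: 1/1680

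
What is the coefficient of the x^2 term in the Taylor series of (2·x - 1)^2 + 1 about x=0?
Expand to order 2: (2·x - 1)^2 + 1 = 4·x^2 - 4·x + 2 + O(x^3).
The coefficient of x^2 is 4.

Final answer: 4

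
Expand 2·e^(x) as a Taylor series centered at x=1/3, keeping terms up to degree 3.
2·e^(1/3) + 2·e^(1/3)·(x - 1/3) + e^(1/3)·(x - 1/3)^2 + e^(1/3)·(x - 1/3)^3/3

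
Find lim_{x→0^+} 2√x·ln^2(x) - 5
The product is a 0·∞ indeterminate form at x → 0⁺.
Rewrite the product as 2·ln^2(x) / x^(-1/2) and apply L'Hôpital, or use the standard hierarchy x^(-1/2) ≫ |ln x|^2 as x → 0⁺.
The indeterminate product → 0, so the limit = -5.

Final answer: -5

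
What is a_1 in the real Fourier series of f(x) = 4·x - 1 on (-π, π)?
a_1 = (1/π) ∫_{-π}^{π} f(x)·cos(1x) dx.
Evaluate the integral (use parity and integration by parts as needed): a_1 = 0.

Final answer: 0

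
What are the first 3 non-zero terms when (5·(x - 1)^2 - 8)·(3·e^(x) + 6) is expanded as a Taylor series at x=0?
21·x^2/2 - 99·x - 27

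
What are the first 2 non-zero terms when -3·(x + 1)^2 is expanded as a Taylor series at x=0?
-6·x - 3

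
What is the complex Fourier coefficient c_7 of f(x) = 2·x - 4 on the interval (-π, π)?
Compute the real Fourier coefficients first: a_7 = 0, b_7 = 4/7.
Then c_7 = (a_7 − i·b_7)/2 = -2·i/7.

Final answer: -2·i/7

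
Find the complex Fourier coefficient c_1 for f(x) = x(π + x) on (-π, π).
Compute the real Fourier coefficients first: a_1 = -4, b_1 = 2·π.
Then c_1 = (a_1 − i·b_1)/2 = -2 - i·π.

Final answer: -2 - i·π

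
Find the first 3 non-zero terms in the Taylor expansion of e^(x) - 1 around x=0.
x^3/6 + x^2/2 + x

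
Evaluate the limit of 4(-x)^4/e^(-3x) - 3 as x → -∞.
The quotient is an ∞/∞ indeterminate form as x → -∞.
Compare growth rates of the dominant terms (exponentials ≫ polynomials ≫ logarithms), or apply L'Hôpital's rule; the quotient → 0.
Adding the constant: 0 - 3 = -3. Limit = -3.

Final answer: -3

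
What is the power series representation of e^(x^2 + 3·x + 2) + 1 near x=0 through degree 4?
67·x^4·e^(2)/8 + 15·x^3·e^(2)/2 + 11·x^2·e^(2)/2 + 3·x·e^(2) + 1 + e^(2)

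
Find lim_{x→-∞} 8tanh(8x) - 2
Evaluate the dominant behaviour as x → -∞; each term tends to a finite value or vanishes.
Limit = -10.

Final answer: -10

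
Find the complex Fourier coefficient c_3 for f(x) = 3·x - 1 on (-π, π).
Compute the real Fourier coefficients first: a_3 = 0, b_3 = 2.
Then c_3 = (a_3 − i·b_3)/2 = -i.

Final answer: -i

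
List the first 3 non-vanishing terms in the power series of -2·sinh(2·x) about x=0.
-8·x^5/15 - 8·x^3/3 - 4·x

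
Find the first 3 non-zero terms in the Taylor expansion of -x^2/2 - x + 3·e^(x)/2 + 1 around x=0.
x^2/4 + x/2 + 5/2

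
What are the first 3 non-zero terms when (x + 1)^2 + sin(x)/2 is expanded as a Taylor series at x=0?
x^2 + 5·x/2 + 1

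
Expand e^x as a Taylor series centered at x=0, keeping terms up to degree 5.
x^5/120 + x^4/24 + x^3/6 + x^2/2 + x + 1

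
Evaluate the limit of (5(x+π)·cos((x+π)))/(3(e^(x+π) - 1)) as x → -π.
Both numerator and denominator → 0 as x → -π; this is a 0/0 indeterminate form.
Expand each to leading order near x = -π: numerator ~ 5·(x + π), denominator ~ 3·(x + π).
The limit of the ratio is 5/3.

Final answer: 5/3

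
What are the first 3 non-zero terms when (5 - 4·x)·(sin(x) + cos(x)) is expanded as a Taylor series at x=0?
-13·x^2/2 + x + 5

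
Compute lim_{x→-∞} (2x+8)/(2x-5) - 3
Evaluate the dominant behaviour as x → -∞; each term tends to a finite value or vanishes.
Limit = -2.

Final answer: -2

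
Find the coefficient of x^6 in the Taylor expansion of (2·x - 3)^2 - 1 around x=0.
Expand to order 6: (2·x - 3)^2 - 1 = 4·x^2 - 12·x + 8 + O(x^7).
The coefficient of x^6 is 0.

Final answer: 0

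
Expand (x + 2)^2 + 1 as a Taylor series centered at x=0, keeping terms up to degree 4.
x^2 + 4·x + 5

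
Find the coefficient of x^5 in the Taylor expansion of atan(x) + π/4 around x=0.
Expand to order 5: atan(x) + π/4 = x^5/5 - x^3/3 + x + π/4 + O(x^6).
The coefficient of x^5 is 1/5.

Final answer: 1/5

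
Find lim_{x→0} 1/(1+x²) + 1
Direct substitution at x = 0 gives 2.

Final answer: 2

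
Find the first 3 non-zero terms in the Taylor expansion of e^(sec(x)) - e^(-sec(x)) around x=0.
x^4·(e^(-1)/12 + e/3) + x^2·(e^(-1)/2 + e/2) - e^(-1) + e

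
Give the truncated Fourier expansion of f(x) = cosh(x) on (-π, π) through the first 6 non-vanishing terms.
-cos(x)·sinh(π)/π + 2·cos(2·x)·sinh(π)/(5·π) - cos(3·x)·sinh(π)/(5·π) + 2·cos(4·x)·sinh(π)/(17·π) - cos(5·x)·sinh(π)/(13·π) + sinh(π)/π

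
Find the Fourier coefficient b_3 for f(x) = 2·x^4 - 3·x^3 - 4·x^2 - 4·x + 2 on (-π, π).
b_3 = (1/π) ∫_{-π}^{π} f(x)·sin(3x) dx.
Evaluate the integral (use parity and integration by parts as needed): b_3 = -2·π^2 - 4/3.

Final answer: -2·π^2 - 4/3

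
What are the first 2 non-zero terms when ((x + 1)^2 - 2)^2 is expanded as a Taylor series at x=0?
1 - 4·x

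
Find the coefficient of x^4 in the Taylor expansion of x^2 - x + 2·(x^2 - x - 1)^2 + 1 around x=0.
Expand to order 4: x^2 - x + 2·(x^2 - x - 1)^2 + 1 = 2·x^4 - 4·x^3 - x^2 + 3·x + 3 + O(x^5).
The coefficient of x^4 is 2.

Final answer: 2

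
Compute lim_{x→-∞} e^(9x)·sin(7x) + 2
Evaluate the dominant behaviour as x → -∞; each term tends to a finite value or vanishes.
Limit = 2.

Final answer: 2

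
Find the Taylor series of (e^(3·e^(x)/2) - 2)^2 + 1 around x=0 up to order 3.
x^3·(-2 + e^(3/2))^2·(31·e^(3/2)/(8·(-2 + e^(3/2))) + 45·e^(3)/(8·(-2 + e^(3/2))^2)) + x^2·(-2 + e^(3/2))^2·(15·e^(3/2)/(4·(-2 + e^(3/2))) + 9·e^(3)/(4·(-2 + e^(3/2))^2)) + 3·x·(-2 + e^(3/2))·e^(3/2) + 1 + (-2 + e^(3/2))^2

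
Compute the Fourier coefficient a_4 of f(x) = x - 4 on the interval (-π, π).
a_4 = (1/π) ∫_{-π}^{π} f(x)·cos(4x) dx.
Evaluate the integral (use parity and integration by parts as needed): a_4 = 0.

Final answer: 0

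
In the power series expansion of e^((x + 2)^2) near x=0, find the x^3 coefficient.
Expand to order 3: e^((x + 2)^2) = 44·x^3·e^(4)/3 + 9·x^2·e^(4) + 4·x·e^(4) + e^(4) + O(x^4).
The coefficient of x^3 is 44·e^(4)/3.

Final answer: 44·e^(4)/3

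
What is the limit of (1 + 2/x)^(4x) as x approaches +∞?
As x → +∞: write (1 + 2/x)^(4x) = ((1 + 2/x)^x)^4 → (e^2)^4 = e^8.
Limit = e^(8).

Final answer: e^(8)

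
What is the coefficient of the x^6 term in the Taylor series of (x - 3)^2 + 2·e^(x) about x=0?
Expand to order 6: (x - 3)^2 + 2·e^(x) = x^6/360 + x^5/60 + x^4/12 + x^3/3 + 2·x^2 - 4·x + 11 + O(x^7).
The coefficient of x^6 is 1/360.

Final answer: 1/360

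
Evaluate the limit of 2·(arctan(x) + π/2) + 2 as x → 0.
Direct substitution at x = 0 gives 2 + π.

Final answer: 2 + π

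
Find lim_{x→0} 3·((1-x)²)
Direct substitution at x = 0 gives 3.

Final answer: 3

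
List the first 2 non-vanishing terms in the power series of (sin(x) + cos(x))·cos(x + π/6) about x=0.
x·(-1/2 + √(3)/2) + √(3)/2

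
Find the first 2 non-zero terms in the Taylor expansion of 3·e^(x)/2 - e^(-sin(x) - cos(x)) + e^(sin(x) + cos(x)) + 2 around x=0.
x·(e^(-1) + 3/2 + e) - e^(-1) + e + 7/2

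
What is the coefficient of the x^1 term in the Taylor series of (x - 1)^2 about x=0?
Expand to order 1: (x - 1)^2 = 1 - 2·x + O(x^2).
The coefficient of x^1 is -2.

Final answer: -2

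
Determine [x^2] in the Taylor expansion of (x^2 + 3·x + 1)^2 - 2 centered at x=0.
Expand to order 2: (x^2 + 3·x + 1)^2 - 2 = 11·x^2 + 6·x - 1 + O(x^3).
The coefficient of x^2 is 11.

Final answer: 11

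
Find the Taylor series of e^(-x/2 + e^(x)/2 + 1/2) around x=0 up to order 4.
5·e·x^4/96 + e·x^3/12 + e·x^2/4 + e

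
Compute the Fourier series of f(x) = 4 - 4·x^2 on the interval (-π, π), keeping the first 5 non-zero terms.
16·cos(x) - 4·cos(2·x) + 16·cos(3·x)/9 - cos(4·x) - 4·π^2/3 + 4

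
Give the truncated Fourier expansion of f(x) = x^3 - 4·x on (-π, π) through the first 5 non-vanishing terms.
(-20 + 2·π^2)·sin(x) + (11/2 - π^2)·sin(2·x) + (-28/9 + 2·π^2/3)·sin(3·x) + (35/16 - π^2/2)·sin(4·x) + (-212/125 + 2·π^2/5)·sin(5·x)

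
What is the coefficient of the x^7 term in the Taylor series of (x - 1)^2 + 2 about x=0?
Expand to order 7: (x - 1)^2 + 2 = x^2 - 2·x + 3 + O(x^8).
The coefficient of x^7 is 0.

Final answer: 0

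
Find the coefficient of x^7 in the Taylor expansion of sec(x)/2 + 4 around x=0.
Expand to order 7: sec(x)/2 + 4 = 61·x^6/1440 + 5·x^4/48 + x^2/4 + 9/2 + O(x^8).
The coefficient of x^7 is 0.

Final answer: 0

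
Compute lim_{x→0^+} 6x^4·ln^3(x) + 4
The product is a 0·∞ indeterminate form at x → 0⁺.
Rewrite the product as 6·ln^3(x) / x^(-4) and apply L'Hôpital, or use the standard hierarchy x^(-4) ≫ |ln x|^3 as x → 0⁺.
The indeterminate product → 0, so the limit = 4.

Final answer: 4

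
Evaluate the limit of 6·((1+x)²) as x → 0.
Direct substitution at x = 0 gives 6.

Final answer: 6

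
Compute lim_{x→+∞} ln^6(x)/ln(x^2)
This is an ∞/∞ indeterminate form as x → +∞.
Write ln(x^2) = 2·ln(x), reducing the quotient to ln^5(x)/2 → ∞.
Limit = ∞.

Final answer: ∞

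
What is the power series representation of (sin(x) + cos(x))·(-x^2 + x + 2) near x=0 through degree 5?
9·x^5/40 + 5·x^4/12 - 11·x^3/6 - x^2 + 3·x + 2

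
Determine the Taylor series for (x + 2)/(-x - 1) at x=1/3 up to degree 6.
-7/4 + 9·(x - 1/3)/16 - 27·(x - 1/3)^2/64 + 81·(x - 1/3)^3/256 - 243·(x - 1/3)^4/1024 + 729·(x - 1/3)^5/4096 - 2187·(x - 1/3)^6/16384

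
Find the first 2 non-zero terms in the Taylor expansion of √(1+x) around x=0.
x/2 + 1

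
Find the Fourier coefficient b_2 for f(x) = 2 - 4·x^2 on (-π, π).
b_2 = (1/π) ∫_{-π}^{π} f(x)·sin(2x) dx.
Evaluate the integral (use parity and integration by parts as needed): b_2 = 0.

Final answer: 0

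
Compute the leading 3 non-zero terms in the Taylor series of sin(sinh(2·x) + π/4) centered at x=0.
-√(2)·x^2 + √(2)·x + √(2)/2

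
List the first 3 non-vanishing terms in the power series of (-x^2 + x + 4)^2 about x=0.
-7·x^2 + 8·x + 16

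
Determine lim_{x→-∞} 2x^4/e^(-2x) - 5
The quotient is an ∞/∞ indeterminate form as x → -∞.
Compare growth rates of the dominant terms (exponentials ≫ polynomials ≫ logarithms), or apply L'Hôpital's rule; the quotient → 0.
Adding the constant: 0 - 5 = -5. Limit = -5.

Final answer: -5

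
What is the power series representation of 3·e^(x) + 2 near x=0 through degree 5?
x^5/40 + x^4/8 + x^3/2 + 3·x^2/2 + 3·x + 5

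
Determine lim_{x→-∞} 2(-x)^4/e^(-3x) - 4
The quotient is an ∞/∞ indeterminate form as x → -∞.
Compare growth rates of the dominant terms (exponentials ≫ polynomials ≫ logarithms), or apply L'Hôpital's rule; the quotient → 0.
Adding the constant: 0 - 4 = -4. Limit = -4.

Final answer: -4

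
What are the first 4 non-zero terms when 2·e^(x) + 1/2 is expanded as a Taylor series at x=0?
x^3/3 + x^2 + 2·x + 5/2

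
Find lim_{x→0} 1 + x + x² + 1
Direct substitution at x = 0 gives 2.

Final answer: 2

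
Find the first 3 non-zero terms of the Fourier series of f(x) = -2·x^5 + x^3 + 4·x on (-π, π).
(-484 - 4·π^4 + 82·π^2)·sin(x) + (-11·π^2 + 25/2 + 2·π^4)·sin(2·x) + (-4·π^4/3 + 20/81 + 98·π^2/27)·sin(3·x)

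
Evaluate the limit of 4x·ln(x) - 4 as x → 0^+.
The product is a 0·∞ indeterminate form at x → 0⁺.
Rewrite the product as 4·ln(x) / x^(-1) and apply L'Hôpital, or use the standard hierarchy x^(-1) ≫ |ln x| as x → 0⁺.
The indeterminate product → 0, so the limit = -4.

Final answer: -4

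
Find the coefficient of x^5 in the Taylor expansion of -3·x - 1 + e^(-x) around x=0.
Expand to order 5: -3·x - 1 + e^(-x) = -x^5/120 + x^4/24 - x^3/6 + x^2/2 - 4·x + O(x^6).
The coefficient of x^5 is -1/120.

Final answer: -1/120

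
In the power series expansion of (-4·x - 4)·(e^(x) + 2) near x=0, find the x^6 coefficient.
Expand to order 6: (-4·x - 4)·(e^(x) + 2) = -7·x^6/180 - x^5/5 - 5·x^4/6 - 8·x^3/3 - 6·x^2 - 16·x - 12 + O(x^7).
The coefficient of x^6 is -7/180.

Final answer: -7/180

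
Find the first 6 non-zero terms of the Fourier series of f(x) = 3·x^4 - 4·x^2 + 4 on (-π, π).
(160 - 24·π^2)·cos(x) + (-13 + 6·π^2)·cos(2·x) + (32/9 - 8·π^2/3)·cos(3·x) + (-25/16 + 3·π^2/2)·cos(4·x) + (544/625 - 24·π^2/25)·cos(5·x) - 4·π^2/3 + 4 + 3·π^4/5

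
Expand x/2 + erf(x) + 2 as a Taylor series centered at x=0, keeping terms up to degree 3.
-2·x^3/(3·√(π)) + x·(1/2 + 2/√(π)) + 2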